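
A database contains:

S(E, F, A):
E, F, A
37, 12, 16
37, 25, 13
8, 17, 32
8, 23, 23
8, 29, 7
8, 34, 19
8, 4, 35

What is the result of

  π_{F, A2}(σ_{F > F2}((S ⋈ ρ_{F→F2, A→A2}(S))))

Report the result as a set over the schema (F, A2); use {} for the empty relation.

{(17, 35), (23, 32), (23, 35), (25, 16), (29, 23), (29, 32), (29, 35), (34, 23), (34, 32), (34, 35), (34, 7)}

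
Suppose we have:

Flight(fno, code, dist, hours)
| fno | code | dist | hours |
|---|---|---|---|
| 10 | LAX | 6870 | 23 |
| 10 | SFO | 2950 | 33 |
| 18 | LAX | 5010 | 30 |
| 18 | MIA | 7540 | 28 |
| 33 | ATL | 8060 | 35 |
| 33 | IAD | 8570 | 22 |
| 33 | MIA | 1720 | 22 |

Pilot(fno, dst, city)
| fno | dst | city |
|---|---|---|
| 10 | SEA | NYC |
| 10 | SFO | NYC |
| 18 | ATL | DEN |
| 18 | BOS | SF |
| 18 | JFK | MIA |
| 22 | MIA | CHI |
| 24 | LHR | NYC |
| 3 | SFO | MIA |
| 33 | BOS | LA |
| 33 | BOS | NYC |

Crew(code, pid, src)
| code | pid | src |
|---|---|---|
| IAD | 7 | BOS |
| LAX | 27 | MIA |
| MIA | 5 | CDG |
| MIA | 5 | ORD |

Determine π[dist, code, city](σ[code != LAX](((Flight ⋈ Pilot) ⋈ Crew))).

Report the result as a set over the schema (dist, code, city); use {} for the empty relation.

Joining Flight and Pilot on fno yields {(10, LAX, 6870, 23, SEA, NYC), (10, LAX, 6870, 23, SFO, NYC), (10, SFO, 2950, 33, SEA, NYC), (10, SFO, 2950, 33, SFO, NYC), (18, LAX, 5010, 30, ATL, DEN), (18, LAX, 5010, 30, BOS, SF), (18, LAX, 5010, 30, JFK, MIA), (18, MIA, 7540, 28, ATL, DEN), (18, MIA, 7540, 28, BOS, SF), (18, MIA, 7540, 28, JFK, MIA), (33, ATL, 8060, 35, BOS, LA), (33, ATL, 8060, 35, BOS, NYC), (33, IAD, 8570, 22, BOS, LA), (33, IAD, 8570, 22, BOS, NYC), (33, MIA, 1720, 22, BOS, LA), (33, MIA, 1720, 22, BOS, NYC)}.
Joining (Flight ⋈ Pilot) and Crew on code yields {(10, LAX, 6870, 23, SEA, NYC, 27, MIA), (10, LAX, 6870, 23, SFO, NYC, 27, MIA), (18, LAX, 5010, 30, ATL, DEN, 27, MIA), (18, LAX, 5010, 30, BOS, SF, 27, MIA), (18, LAX, 5010, 30, JFK, MIA, 27, MIA), (18, MIA, 7540, 28, ATL, DEN, 5, CDG), (18, MIA, 7540, 28, ATL, DEN, 5, ORD), (18, MIA, 7540, 28, BOS, SF, 5, CDG), (18, MIA, 7540, 28, BOS, SF, 5, ORD), (18, MIA, 7540, 28, JFK, MIA, 5, CDG), (18, MIA, 7540, 28, JFK, MIA, 5, ORD), (33, IAD, 8570, 22, BOS, LA, 7, BOS), (33, IAD, 8570, 22, BOS, NYC, 7, BOS), (33, MIA, 1720, 22, BOS, LA, 5, CDG), (33, MIA, 1720, 22, BOS, LA, 5, ORD), (33, MIA, 1720, 22, BOS, NYC, 5, CDG), (33, MIA, 1720, 22, BOS, NYC, 5, ORD)}.
Apply σ_{code != LAX}; surviving tuples: {(18, MIA, 7540, 28, ATL, DEN, 5, CDG), (18, MIA, 7540, 28, ATL, DEN, 5, ORD), (18, MIA, 7540, 28, BOS, SF, 5, CDG), (18, MIA, 7540, 28, BOS, SF, 5, ORD), (18, MIA, 7540, 28, JFK, MIA, 5, CDG), (18, MIA, 7540, 28, JFK, MIA, 5, ORD), (33, IAD, 8570, 22, BOS, LA, 7, BOS), (33, IAD, 8570, 22, BOS, NYC, 7, BOS), (33, MIA, 1720, 22, BOS, LA, 5, CDG), (33, MIA, 1720, 22, BOS, LA, 5, ORD), (33, MIA, 1720, 22, BOS, NYC, 5, CDG), (33, MIA, 1720, 22, BOS, NYC, 5, ORD)}
Keep only column(s) dist, code, city (5 duplicate(s) eliminated): {(1720, MIA, LA), (1720, MIA, NYC), (7540, MIA, DEN), (7540, MIA, MIA), (7540, MIA, SF), (8570, IAD, LA), (8570, IAD, NYC)}

{(1720, MIA, LA), (1720, MIA, NYC), (7540, MIA, DEN), (7540, MIA, MIA), (7540, MIA, SF), (8570, IAD, LA), (8570, IAD, NYC)}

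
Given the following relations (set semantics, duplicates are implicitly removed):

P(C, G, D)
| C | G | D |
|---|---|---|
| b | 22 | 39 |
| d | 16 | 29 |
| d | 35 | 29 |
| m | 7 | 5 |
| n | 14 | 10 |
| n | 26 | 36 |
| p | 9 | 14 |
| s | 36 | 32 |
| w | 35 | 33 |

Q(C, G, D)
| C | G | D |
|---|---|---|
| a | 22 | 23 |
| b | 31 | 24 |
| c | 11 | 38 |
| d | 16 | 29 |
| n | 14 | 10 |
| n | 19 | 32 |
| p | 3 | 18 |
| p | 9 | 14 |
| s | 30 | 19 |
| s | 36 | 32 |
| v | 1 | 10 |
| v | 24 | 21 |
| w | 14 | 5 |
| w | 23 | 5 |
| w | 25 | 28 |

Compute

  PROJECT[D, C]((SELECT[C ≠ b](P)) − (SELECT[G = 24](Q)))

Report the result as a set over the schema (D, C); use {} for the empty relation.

Filtering on C ≠ b leaves {(d, 16, 29), (d, 35, 29), (m, 7, 5), (n, 14, 10), (n, 26, 36), (p, 9, 14), (s, 36, 32), (w, 35, 33)}.
Filtering on G = 24 leaves {(v, 24, 21)}.
Set difference of the two operands is {(d, 16, 29), (d, 35, 29), (m, 7, 5), (n, 14, 10), (n, 26, 36), (p, 9, 14), (s, 36, 32), (w, 35, 33)}.
π[D, C]: project onto (D, C) (1 duplicate(s) eliminated) → {(10, n), (14, p), (29, d), (32, s), (33, w), (36, n), (5, m)}

{(10, n), (14, p), (29, d), (32, s), (33, w), (36, n), (5, m)}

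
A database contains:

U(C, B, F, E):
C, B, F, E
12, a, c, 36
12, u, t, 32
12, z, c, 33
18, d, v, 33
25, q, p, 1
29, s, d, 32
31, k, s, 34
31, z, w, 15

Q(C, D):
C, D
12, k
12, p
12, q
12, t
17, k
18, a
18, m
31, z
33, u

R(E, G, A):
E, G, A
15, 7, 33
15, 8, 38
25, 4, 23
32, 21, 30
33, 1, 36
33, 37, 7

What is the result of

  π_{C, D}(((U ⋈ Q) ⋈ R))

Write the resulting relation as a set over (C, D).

{(12, k), (12, p), (12, q), (12, t), (18, a), (18, m), (31, z)}

Joining U and Q on C yields {(12, a, c, 36, k), (12, a, c, 36, p), (12, a, c, 36, q), (12, a, c, 36, t), (12, u, t, 32, k), (12, u, t, 32, p), (12, u, t, 32, q), (12, u, t, 32, t), (12, z, c, 33, k), (12, z, c, 33, p), (12, z, c, 33, q), (12, z, c, 33, t), (18, d, v, 33, a), (18, d, v, 33, m), (31, k, s, 34, z), (31, z, w, 15, z)}.
Joining (U ⋈ Q) and R on E yields {(12, u, t, 32, k, 21, 30), (12, u, t, 32, p, 21, 30), (12, u, t, 32, q, 21, 30), (12, u, t, 32, t, 21, 30), (12, z, c, 33, k, 1, 36), (12, z, c, 33, k, 37, 7), (12, z, c, 33, p, 1, 36), (12, z, c, 33, p, 37, 7), (12, z, c, 33, q, 1, 36), (12, z, c, 33, q, 37, 7), (12, z, c, 33, t, 1, 36), (12, z, c, 33, t, 37, 7), (18, d, v, 33, a, 1, 36), (18, d, v, 33, a, 37, 7), (18, d, v, 33, m, 1, 36), (18, d, v, 33, m, 37, 7), (31, z, w, 15, z, 7, 33), (31, z, w, 15, z, 8, 38)}.
Keep only column(s) C, D (11 duplicate(s) eliminated): {(12, k), (12, p), (12, q), (12, t), (18, a), (18, m), (31, z)}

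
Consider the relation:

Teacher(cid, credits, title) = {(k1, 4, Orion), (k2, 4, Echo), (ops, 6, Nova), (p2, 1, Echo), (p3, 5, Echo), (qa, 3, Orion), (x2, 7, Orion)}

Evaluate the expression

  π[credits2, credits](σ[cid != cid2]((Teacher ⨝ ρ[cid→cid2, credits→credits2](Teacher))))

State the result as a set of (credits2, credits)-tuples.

ρ[cid→cid2, credits→credits2]: schema becomes (cid2, credits2, title); tuples unchanged.
Natural join on title: {(k1, 4, Orion, k1, 4), (k1, 4, Orion, qa, 3), (k1, 4, Orion, x2, 7), (k2, 4, Echo, k2, 4), (k2, 4, Echo, p2, 1), (k2, 4, Echo, p3, 5), (ops, 6, Nova, ops, 6), (p2, 1, Echo, k2, 4), (p2, 1, Echo, p2, 1), (p2, 1, Echo, p3, 5), (p3, 5, Echo, k2, 4), (p3, 5, Echo, p2, 1), (p3, 5, Echo, p3, 5), (qa, 3, Orion, k1, 4), (qa, 3, Orion, qa, 3), (qa, 3, Orion, x2, 7), (x2, 7, Orion, k1, 4), (x2, 7, Orion, qa, 3), (x2, 7, Orion, x2, 7)}
Apply σ_{cid != cid2}; surviving tuples: {(k1, 4, Orion, qa, 3), (k1, 4, Orion, x2, 7), (k2, 4, Echo, p2, 1), (k2, 4, Echo, p3, 5), (p2, 1, Echo, k2, 4), (p2, 1, Echo, p3, 5), (p3, 5, Echo, k2, 4), (p3, 5, Echo, p2, 1), (qa, 3, Orion, k1, 4), (qa, 3, Orion, x2, 7), (x2, 7, Orion, k1, 4), (x2, 7, Orion, qa, 3)}
π_{credits2, credits} gives {(1, 4), (1, 5), (3, 4), (3, 7), (4, 1), (4, 3), (4, 5), (4, 7), (5, 1), (5, 4), (7, 3), (7, 4)}.

{(1, 4), (1, 5), (3, 4), (3, 7), (4, 1), (4, 3), (4, 5), (4, 7), (5, 1), (5, 4), (7, 3), (7, 4)}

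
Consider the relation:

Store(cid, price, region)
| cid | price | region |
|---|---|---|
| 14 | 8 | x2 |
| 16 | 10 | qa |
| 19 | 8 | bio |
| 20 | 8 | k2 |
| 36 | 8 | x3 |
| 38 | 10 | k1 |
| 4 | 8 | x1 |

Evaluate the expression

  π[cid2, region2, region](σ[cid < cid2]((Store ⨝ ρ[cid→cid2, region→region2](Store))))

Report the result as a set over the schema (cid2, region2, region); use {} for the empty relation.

{(14, x2, x1), (19, bio, x1), (19, bio, x2), (20, k2, bio), (20, k2, x1), (20, k2, x2), (36, x3, bio), (36, x3, k2), (36, x3, x1), (36, x3, x2), (38, k1, qa)}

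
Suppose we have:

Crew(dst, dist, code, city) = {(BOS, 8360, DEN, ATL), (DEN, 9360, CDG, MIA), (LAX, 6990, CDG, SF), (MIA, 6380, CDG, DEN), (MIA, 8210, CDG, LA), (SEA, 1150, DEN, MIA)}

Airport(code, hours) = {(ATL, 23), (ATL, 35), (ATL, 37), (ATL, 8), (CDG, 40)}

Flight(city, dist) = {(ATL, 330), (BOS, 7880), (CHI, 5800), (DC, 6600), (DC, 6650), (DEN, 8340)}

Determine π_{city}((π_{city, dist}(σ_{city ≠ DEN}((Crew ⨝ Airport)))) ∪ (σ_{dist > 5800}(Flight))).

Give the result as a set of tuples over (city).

{BOS, DC, DEN, LA, MIA, SF}

Joining Crew and Airport on code yields {(DEN, 9360, CDG, MIA, 40), (LAX, 6990, CDG, SF, 40), (MIA, 6380, CDG, DEN, 40), (MIA, 8210, CDG, LA, 40)}.
σ[city ≠ DEN]: keep tuples satisfying city ≠ DEN → {(DEN, 9360, CDG, MIA, 40), (LAX, 6990, CDG, SF, 40), (MIA, 8210, CDG, LA, 40)}
Projecting to city, dist: {(LA, 8210), (MIA, 9360), (SF, 6990)}
σ[dist > 5800]: keep tuples satisfying dist > 5800 → {(BOS, 7880), (DC, 6600), (DC, 6650), (DEN, 8340)}
Set union of the two operands is {(BOS, 7880), (DC, 6600), (DC, 6650), (DEN, 8340), (LA, 8210), (MIA, 9360), (SF, 6990)}.
Projecting to city (1 duplicate(s) eliminated): {BOS, DC, DEN, LA, MIA, SF}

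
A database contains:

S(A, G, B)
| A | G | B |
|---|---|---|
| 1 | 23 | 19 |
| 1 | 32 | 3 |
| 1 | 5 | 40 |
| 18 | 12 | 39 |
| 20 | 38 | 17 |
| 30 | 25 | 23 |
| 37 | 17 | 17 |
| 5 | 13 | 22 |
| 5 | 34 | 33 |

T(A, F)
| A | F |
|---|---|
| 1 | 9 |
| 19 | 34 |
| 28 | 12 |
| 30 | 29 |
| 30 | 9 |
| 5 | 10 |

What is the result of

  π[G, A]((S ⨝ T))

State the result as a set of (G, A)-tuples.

{(13, 5), (23, 1), (25, 30), (32, 1), (34, 5), (5, 1)}

S ⋈ T (natural join on A): {(1, 23, 19, 9), (1, 32, 3, 9), (1, 5, 40, 9), (30, 25, 23, 29), (30, 25, 23, 9), (5, 13, 22, 10), (5, 34, 33, 10)}
π_{G, A} gives {(13, 5), (23, 1), (25, 30), (32, 1), (34, 5), (5, 1)} (1 duplicate(s) eliminated).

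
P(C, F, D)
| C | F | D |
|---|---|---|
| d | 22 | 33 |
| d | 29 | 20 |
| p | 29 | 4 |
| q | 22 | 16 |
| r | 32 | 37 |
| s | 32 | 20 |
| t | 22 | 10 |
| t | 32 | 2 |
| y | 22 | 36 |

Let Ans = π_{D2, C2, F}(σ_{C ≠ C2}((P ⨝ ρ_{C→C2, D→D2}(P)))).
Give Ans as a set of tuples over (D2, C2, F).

ρ[C→C2, D→D2]: schema becomes (C2, F, D2); tuples unchanged.
P ⋈ ρ_{C→C2, D→D2}(P) (natural join on F): {(d, 22, 33, d, 33), (d, 22, 33, q, 16), (d, 22, 33, t, 10), (d, 22, 33, y, 36), (d, 29, 20, d, 20), (d, 29, 20, p, 4), (p, 29, 4, d, 20), (p, 29, 4, p, 4), (q, 22, 16, d, 33), (q, 22, 16, q, 16), (q, 22, 16, t, 10), (q, 22, 16, y, 36), (r, 32, 37, r, 37), (r, 32, 37, s, 20), (r, 32, 37, t, 2), (s, 32, 20, r, 37), (s, 32, 20, s, 20), (s, 32, 20, t, 2), (t, 22, 10, d, 33), (t, 22, 10, q, 16), (t, 22, 10, t, 10), (t, 22, 10, y, 36), (t, 32, 2, r, 37), (t, 32, 2, s, 20), (t, 32, 2, t, 2), (y, 22, 36, d, 33), (y, 22, 36, q, 16), (y, 22, 36, t, 10), (y, 22, 36, y, 36)}
σ[C ≠ C2]: keep tuples satisfying C ≠ C2 → {(d, 22, 33, q, 16), (d, 22, 33, t, 10), (d, 22, 33, y, 36), (d, 29, 20, p, 4), (p, 29, 4, d, 20), (q, 22, 16, d, 33), (q, 22, 16, t, 10), (q, 22, 16, y, 36), (r, 32, 37, s, 20), (r, 32, 37, t, 2), (s, 32, 20, r, 37), (s, 32, 20, t, 2), (t, 22, 10, d, 33), (t, 22, 10, q, 16), (t, 22, 10, y, 36), (t, 32, 2, r, 37), (t, 32, 2, s, 20), (y, 22, 36, d, 33), (y, 22, 36, q, 16), (y, 22, 36, t, 10)}
π[D2, C2, F]: project onto (D2, C2, F) (11 duplicate(s) eliminated) → {(10, t, 22), (16, q, 22), (2, t, 32), (20, d, 29), (20, s, 32), (33, d, 22), (36, y, 22), (37, r, 32), (4, p, 29)}

{(10, t, 22), (16, q, 22), (2, t, 32), (20, d, 29), (20, s, 32), (33, d, 22), (36, y, 22), (37, r, 32), (4, p, 29)}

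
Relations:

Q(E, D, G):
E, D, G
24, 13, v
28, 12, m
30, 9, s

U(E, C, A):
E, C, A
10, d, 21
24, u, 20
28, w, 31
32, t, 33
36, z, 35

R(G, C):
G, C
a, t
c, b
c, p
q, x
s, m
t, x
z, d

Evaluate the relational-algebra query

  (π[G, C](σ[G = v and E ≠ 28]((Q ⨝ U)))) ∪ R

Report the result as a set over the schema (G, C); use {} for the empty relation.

{(a, t), (c, b), (c, p), (q, x), (s, m), (t, x), (v, u), (z, d)}

Natural join on E: {(24, 13, v, u, 20), (28, 12, m, w, 31)}
Filtering on G = v and E ≠ 28 leaves {(24, 13, v, u, 20)}.
π_{G, C} gives {(v, u)}.
Taking the union: {(a, t), (c, b), (c, p), (q, x), (s, m), (t, x), (v, u), (z, d)}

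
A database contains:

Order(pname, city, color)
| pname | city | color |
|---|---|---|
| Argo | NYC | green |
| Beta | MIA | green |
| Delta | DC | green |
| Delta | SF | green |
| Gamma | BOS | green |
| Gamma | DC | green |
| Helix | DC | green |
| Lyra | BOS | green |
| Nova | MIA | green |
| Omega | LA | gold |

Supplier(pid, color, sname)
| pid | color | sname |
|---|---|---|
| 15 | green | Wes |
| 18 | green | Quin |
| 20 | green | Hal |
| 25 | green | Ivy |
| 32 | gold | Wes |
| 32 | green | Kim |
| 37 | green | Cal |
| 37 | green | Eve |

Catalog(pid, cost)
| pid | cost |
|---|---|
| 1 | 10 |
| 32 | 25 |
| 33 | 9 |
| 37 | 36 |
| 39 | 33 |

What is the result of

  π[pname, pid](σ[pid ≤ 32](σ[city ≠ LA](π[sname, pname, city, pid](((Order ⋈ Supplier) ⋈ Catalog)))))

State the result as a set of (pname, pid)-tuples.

{(Argo, 32), (Beta, 32), (Delta, 32), (Gamma, 32), (Helix, 32), (Lyra, 32), (Nova, 32)}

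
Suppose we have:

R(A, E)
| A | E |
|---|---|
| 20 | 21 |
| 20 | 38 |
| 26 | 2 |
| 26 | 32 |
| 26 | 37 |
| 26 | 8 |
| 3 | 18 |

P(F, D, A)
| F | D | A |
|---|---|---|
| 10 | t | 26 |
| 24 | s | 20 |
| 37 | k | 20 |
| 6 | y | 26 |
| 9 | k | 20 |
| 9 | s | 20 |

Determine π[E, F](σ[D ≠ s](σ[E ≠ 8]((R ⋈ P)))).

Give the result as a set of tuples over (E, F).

R ⋈ P (natural join on A): {(20, 21, 24, s), (20, 21, 37, k), (20, 21, 9, k), (20, 21, 9, s), (20, 38, 24, s), (20, 38, 37, k), (20, 38, 9, k), (20, 38, 9, s), (26, 2, 10, t), (26, 2, 6, y), (26, 32, 10, t), (26, 32, 6, y), (26, 37, 10, t), (26, 37, 6, y), (26, 8, 10, t), (26, 8, 6, y)}
σ[E ≠ 8]: keep tuples satisfying E ≠ 8 → {(20, 21, 24, s), (20, 21, 37, k), (20, 21, 9, k), (20, 21, 9, s), (20, 38, 24, s), (20, 38, 37, k), (20, 38, 9, k), (20, 38, 9, s), (26, 2, 10, t), (26, 2, 6, y), (26, 32, 10, t), (26, 32, 6, y), (26, 37, 10, t), (26, 37, 6, y)}
σ[D ≠ s]: keep tuples satisfying D ≠ s → {(20, 21, 37, k), (20, 21, 9, k), (20, 38, 37, k), (20, 38, 9, k), (26, 2, 10, t), (26, 2, 6, y), (26, 32, 10, t), (26, 32, 6, y), (26, 37, 10, t), (26, 37, 6, y)}
π_{E, F} gives {(2, 10), (2, 6), (21, 37), (21, 9), (32, 10), (32, 6), (37, 10), (37, 6), (38, 37), (38, 9)}.

{(2, 10), (2, 6), (21, 37), (21, 9), (32, 10), (32, 6), (37, 10), (37, 6), (38, 37), (38, 9)}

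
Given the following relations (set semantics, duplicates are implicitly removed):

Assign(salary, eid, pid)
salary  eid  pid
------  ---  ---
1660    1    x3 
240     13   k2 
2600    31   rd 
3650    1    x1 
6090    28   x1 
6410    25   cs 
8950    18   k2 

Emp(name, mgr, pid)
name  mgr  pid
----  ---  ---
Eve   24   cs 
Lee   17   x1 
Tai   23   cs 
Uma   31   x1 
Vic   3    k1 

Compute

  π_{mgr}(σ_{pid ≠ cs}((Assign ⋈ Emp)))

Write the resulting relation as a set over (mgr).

Joining Assign and Emp on pid yields {(3650, 1, x1, Lee, 17), (3650, 1, x1, Uma, 31), (6090, 28, x1, Lee, 17), (6090, 28, x1, Uma, 31), (6410, 25, cs, Eve, 24), (6410, 25, cs, Tai, 23)}.
Selection pid ≠ cs: {(3650, 1, x1, Lee, 17), (3650, 1, x1, Uma, 31), (6090, 28, x1, Lee, 17), (6090, 28, x1, Uma, 31)}
Keep only column(s) mgr (2 duplicate(s) eliminated): {17, 31}

{17, 31}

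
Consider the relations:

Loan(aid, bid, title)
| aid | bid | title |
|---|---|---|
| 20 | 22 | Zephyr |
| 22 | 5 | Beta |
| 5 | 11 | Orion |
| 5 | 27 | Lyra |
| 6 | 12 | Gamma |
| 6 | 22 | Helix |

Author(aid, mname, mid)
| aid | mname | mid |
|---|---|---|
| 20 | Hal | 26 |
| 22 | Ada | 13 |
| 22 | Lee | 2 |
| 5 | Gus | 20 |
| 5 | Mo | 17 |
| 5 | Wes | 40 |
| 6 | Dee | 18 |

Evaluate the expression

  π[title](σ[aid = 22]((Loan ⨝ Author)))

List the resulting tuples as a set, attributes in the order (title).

{Beta}

Loan ⋈ Author (natural join on aid): {(20, 22, Zephyr, Hal, 26), (22, 5, Beta, Ada, 13), (22, 5, Beta, Lee, 2), (5, 11, Orion, Gus, 20), (5, 11, Orion, Mo, 17), (5, 11, Orion, Wes, 40), (5, 27, Lyra, Gus, 20), (5, 27, Lyra, Mo, 17), (5, 27, Lyra, Wes, 40), (6, 12, Gamma, Dee, 18), (6, 22, Helix, Dee, 18)}
Selection aid = 22: {(22, 5, Beta, Ada, 13), (22, 5, Beta, Lee, 2)}
π[title]: project onto (title) (1 duplicate(s) eliminated) → {Beta}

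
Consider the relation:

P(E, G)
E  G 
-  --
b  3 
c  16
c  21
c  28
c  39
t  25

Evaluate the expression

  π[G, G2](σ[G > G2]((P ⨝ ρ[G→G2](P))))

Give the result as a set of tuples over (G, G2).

ρ[G→G2]: schema becomes (E, G2); tuples unchanged.
P ⋈ ρ[G→G2](P) (natural join on E): {(b, 3, 3), (c, 16, 16), (c, 16, 21), (c, 16, 28), (c, 16, 39), (c, 21, 16), (c, 21, 21), (c, 21, 28), (c, 21, 39), (c, 28, 16), (c, 28, 21), (c, 28, 28), (c, 28, 39), (c, 39, 16), (c, 39, 21), (c, 39, 28), (c, 39, 39), (t, 25, 25)}
Apply σ_{G > G2}; surviving tuples: {(c, 21, 16), (c, 28, 16), (c, 28, 21), (c, 39, 16), (c, 39, 21), (c, 39, 28)}
Projecting to G, G2: {(21, 16), (28, 16), (28, 21), (39, 16), (39, 21), (39, 28)}

{(21, 16), (28, 16), (28, 21), (39, 16), (39, 21), (39, 28)}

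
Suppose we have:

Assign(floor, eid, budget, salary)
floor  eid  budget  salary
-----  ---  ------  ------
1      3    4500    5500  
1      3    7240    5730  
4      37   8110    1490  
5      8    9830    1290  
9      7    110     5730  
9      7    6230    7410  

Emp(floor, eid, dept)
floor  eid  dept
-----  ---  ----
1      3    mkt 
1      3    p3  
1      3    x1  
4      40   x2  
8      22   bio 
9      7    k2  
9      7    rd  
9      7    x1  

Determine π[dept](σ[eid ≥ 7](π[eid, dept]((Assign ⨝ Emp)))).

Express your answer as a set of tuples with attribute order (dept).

Natural join on floor, eid: {(1, 3, 4500, 5500, mkt), (1, 3, 4500, 5500, p3), (1, 3, 4500, 5500, x1), (1, 3, 7240, 5730, mkt), (1, 3, 7240, 5730, p3), (1, 3, 7240, 5730, x1), (9, 7, 110, 5730, k2), (9, 7, 110, 5730, rd), (9, 7, 110, 5730, x1), (9, 7, 6230, 7410, k2), (9, 7, 6230, 7410, rd), (9, 7, 6230, 7410, x1)}
π[eid, dept]: project onto (eid, dept) (6 duplicate(s) eliminated) → {(3, mkt), (3, p3), (3, x1), (7, k2), (7, rd), (7, x1)}
Filtering on eid ≥ 7 leaves {(7, k2), (7, rd), (7, x1)}.
π[dept]: project onto (dept) → {k2, rd, x1}

{k2, rd, x1}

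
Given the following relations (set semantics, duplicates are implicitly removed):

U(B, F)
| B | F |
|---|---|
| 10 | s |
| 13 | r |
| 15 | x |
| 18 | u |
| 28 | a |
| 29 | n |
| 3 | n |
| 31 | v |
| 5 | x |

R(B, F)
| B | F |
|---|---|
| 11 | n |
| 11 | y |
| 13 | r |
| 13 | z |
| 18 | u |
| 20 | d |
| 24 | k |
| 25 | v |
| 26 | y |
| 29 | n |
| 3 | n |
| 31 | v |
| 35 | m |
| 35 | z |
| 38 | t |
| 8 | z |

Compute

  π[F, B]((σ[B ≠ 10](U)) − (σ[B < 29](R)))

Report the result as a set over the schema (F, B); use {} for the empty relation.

σ[B ≠ 10]: keep tuples satisfying B ≠ 10 → {(13, r), (15, x), (18, u), (28, a), (29, n), (3, n), (31, v), (5, x)}
σ[B < 29]: keep tuples satisfying B < 29 → {(11, n), (11, y), (13, r), (13, z), (18, u), (20, d), (24, k), (25, v), (26, y), (3, n), (8, z)}
Set difference of the two operands is {(15, x), (28, a), (29, n), (31, v), (5, x)}.
Projecting to F, B: {(a, 28), (n, 29), (v, 31), (x, 15), (x, 5)}

{(a, 28), (n, 29), (v, 31), (x, 15), (x, 5)}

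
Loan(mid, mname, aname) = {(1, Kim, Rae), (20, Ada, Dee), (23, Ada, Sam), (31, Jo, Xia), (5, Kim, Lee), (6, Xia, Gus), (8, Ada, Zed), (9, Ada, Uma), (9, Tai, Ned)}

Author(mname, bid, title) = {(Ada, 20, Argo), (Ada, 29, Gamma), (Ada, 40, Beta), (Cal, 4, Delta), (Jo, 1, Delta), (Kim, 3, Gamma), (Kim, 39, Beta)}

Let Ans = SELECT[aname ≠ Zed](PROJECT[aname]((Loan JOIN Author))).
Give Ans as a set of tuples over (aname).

{Dee, Lee, Rae, Sam, Uma, Xia}

Loan ⋈ Author (natural join on mname): {(1, Kim, Rae, 3, Gamma), (1, Kim, Rae, 39, Beta), (20, Ada, Dee, 20, Argo), (20, Ada, Dee, 29, Gamma), (20, Ada, Dee, 40, Beta), (23, Ada, Sam, 20, Argo), (23, Ada, Sam, 29, Gamma), (23, Ada, Sam, 40, Beta), (31, Jo, Xia, 1, Delta), (5, Kim, Lee, 3, Gamma), (5, Kim, Lee, 39, Beta), (8, Ada, Zed, 20, Argo), (8, Ada, Zed, 29, Gamma), (8, Ada, Zed, 40, Beta), (9, Ada, Uma, 20, Argo), (9, Ada, Uma, 29, Gamma), (9, Ada, Uma, 40, Beta)}
π[aname]: project onto (aname) (10 duplicate(s) eliminated) → {Dee, Lee, Rae, Sam, Uma, Xia, Zed}
Filtering on aname ≠ Zed leaves {Dee, Lee, Rae, Sam, Uma, Xia}.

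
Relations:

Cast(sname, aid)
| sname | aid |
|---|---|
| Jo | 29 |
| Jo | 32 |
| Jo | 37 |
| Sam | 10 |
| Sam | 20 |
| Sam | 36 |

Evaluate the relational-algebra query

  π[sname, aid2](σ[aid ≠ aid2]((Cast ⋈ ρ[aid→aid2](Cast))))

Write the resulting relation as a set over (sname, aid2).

{(Jo, 29), (Jo, 32), (Jo, 37), (Sam, 10), (Sam, 20), (Sam, 36)}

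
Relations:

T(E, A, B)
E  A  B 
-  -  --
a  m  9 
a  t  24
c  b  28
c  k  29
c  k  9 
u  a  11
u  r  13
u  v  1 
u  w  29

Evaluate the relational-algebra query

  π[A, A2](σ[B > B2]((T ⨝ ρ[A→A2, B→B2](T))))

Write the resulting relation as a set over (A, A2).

{(a, v), (b, k), (k, b), (k, k), (r, a), (r, v), (t, m), (w, a), (w, r), (w, v)}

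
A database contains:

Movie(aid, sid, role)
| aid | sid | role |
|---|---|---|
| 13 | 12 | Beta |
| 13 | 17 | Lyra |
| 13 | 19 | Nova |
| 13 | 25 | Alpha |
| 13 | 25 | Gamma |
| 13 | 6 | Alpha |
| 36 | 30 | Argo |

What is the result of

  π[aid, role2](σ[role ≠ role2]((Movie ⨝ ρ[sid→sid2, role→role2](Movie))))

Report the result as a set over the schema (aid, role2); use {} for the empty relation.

ρ[sid→sid2, role→role2]: schema becomes (aid, sid2, role2); tuples unchanged.
Movie ⋈ ρ[sid→sid2, role→role2](Movie) (natural join on aid): {(13, 12, Beta, 12, Beta), (13, 12, Beta, 17, Lyra), (13, 12, Beta, 19, Nova), (13, 12, Beta, 25, Alpha), (13, 12, Beta, 25, Gamma), (13, 12, Beta, 6, Alpha), (13, 17, Lyra, 12, Beta), (13, 17, Lyra, 17, Lyra), (13, 17, Lyra, 19, Nova), (13, 17, Lyra, 25, Alpha), (13, 17, Lyra, 25, Gamma), (13, 17, Lyra, 6, Alpha), (13, 19, Nova, 12, Beta), (13, 19, Nova, 17, Lyra), (13, 19, Nova, 19, Nova), (13, 19, Nova, 25, Alpha), (13, 19, Nova, 25, Gamma), (13, 19, Nova, 6, Alpha), (13, 25, Alpha, 12, Beta), (13, 25, Alpha, 17, Lyra), (13, 25, Alpha, 19, Nova), (13, 25, Alpha, 25, Alpha), (13, 25, Alpha, 25, Gamma), (13, 25, Alpha, 6, Alpha), (13, 25, Gamma, 12, Beta), (13, 25, Gamma, 17, Lyra), (13, 25, Gamma, 19, Nova), (13, 25, Gamma, 25, Alpha), (13, 25, Gamma, 25, Gamma), (13, 25, Gamma, 6, Alpha), (13, 6, Alpha, 12, Beta), (13, 6, Alpha, 17, Lyra), (13, 6, Alpha, 19, Nova), (13, 6, Alpha, 25, Alpha), (13, 6, Alpha, 25, Gamma), (13, 6, Alpha, 6, Alpha), (36, 30, Argo, 30, Argo)}
Apply σ_{role ≠ role2}; surviving tuples: {(13, 12, Beta, 17, Lyra), (13, 12, Beta, 19, Nova), (13, 12, Beta, 25, Alpha), (13, 12, Beta, 25, Gamma), (13, 12, Beta, 6, Alpha), (13, 17, Lyra, 12, Beta), (13, 17, Lyra, 19, Nova), (13, 17, Lyra, 25, Alpha), (13, 17, Lyra, 25, Gamma), (13, 17, Lyra, 6, Alpha), (13, 19, Nova, 12, Beta), (13, 19, Nova, 17, Lyra), (13, 19, Nova, 25, Alpha), (13, 19, Nova, 25, Gamma), (13, 19, Nova, 6, Alpha), (13, 25, Alpha, 12, Beta), (13, 25, Alpha, 17, Lyra), (13, 25, Alpha, 19, Nova), (13, 25, Alpha, 25, Gamma), (13, 25, Gamma, 12, Beta), (13, 25, Gamma, 17, Lyra), (13, 25, Gamma, 19, Nova), (13, 25, Gamma, 25, Alpha), (13, 25, Gamma, 6, Alpha), (13, 6, Alpha, 12, Beta), (13, 6, Alpha, 17, Lyra), (13, 6, Alpha, 19, Nova), (13, 6, Alpha, 25, Gamma)}
π_{aid, role2} gives {(13, Alpha), (13, Beta), (13, Gamma), (13, Lyra), (13, Nova)} (23 duplicate(s) eliminated).

{(13, Alpha), (13, Beta), (13, Gamma), (13, Lyra), (13, Nova)}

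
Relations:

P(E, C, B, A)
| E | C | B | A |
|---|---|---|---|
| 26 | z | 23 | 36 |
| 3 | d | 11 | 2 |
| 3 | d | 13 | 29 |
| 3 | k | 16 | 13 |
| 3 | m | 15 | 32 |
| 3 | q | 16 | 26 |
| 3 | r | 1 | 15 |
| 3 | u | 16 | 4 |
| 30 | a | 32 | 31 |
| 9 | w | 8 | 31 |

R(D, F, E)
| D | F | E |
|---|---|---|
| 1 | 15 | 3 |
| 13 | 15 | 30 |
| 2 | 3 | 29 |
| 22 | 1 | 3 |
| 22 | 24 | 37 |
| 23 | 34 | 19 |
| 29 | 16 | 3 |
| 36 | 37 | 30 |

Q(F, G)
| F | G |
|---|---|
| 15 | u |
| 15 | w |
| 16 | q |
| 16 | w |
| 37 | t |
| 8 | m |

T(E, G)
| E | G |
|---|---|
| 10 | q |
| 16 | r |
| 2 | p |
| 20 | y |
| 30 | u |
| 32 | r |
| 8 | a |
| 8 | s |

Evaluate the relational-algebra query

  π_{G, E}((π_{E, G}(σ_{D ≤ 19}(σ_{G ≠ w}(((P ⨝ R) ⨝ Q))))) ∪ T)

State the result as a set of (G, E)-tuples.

P ⋈ R (natural join on E): {(3, d, 11, 2, 1, 15), (3, d, 11, 2, 22, 1), (3, d, 11, 2, 29, 16), (3, d, 13, 29, 1, 15), (3, d, 13, 29, 22, 1), (3, d, 13, 29, 29, 16), (3, k, 16, 13, 1, 15), (3, k, 16, 13, 22, 1), (3, k, 16, 13, 29, 16), (3, m, 15, 32, 1, 15), (3, m, 15, 32, 22, 1), (3, m, 15, 32, 29, 16), (3, q, 16, 26, 1, 15), (3, q, 16, 26, 22, 1), (3, q, 16, 26, 29, 16), (3, r, 1, 15, 1, 15), (3, r, 1, 15, 22, 1), (3, r, 1, 15, 29, 16), (3, u, 16, 4, 1, 15), (3, u, 16, 4, 22, 1), (3, u, 16, 4, 29, 16), (30, a, 32, 31, 13, 15), (30, a, 32, 31, 36, 37)}
(P ⨝ R) ⋈ Q (natural join on F): {(3, d, 11, 2, 1, 15, u), (3, d, 11, 2, 1, 15, w), (3, d, 11, 2, 29, 16, q), (3, d, 11, 2, 29, 16, w), (3, d, 13, 29, 1, 15, u), (3, d, 13, 29, 1, 15, w), (3, d, 13, 29, 29, 16, q), (3, d, 13, 29, 29, 16, w), (3, k, 16, 13, 1, 15, u), (3, k, 16, 13, 1, 15, w), (3, k, 16, 13, 29, 16, q), (3, k, 16, 13, 29, 16, w), (3, m, 15, 32, 1, 15, u), (3, m, 15, 32, 1, 15, w), (3, m, 15, 32, 29, 16, q), (3, m, 15, 32, 29, 16, w), (3, q, 16, 26, 1, 15, u), (3, q, 16, 26, 1, 15, w), (3, q, 16, 26, 29, 16, q), (3, q, 16, 26, 29, 16, w), (3, r, 1, 15, 1, 15, u), (3, r, 1, 15, 1, 15, w), (3, r, 1, 15, 29, 16, q), (3, r, 1, 15, 29, 16, w), (3, u, 16, 4, 1, 15, u), (3, u, 16, 4, 1, 15, w), (3, u, 16, 4, 29, 16, q), (3, u, 16, 4, 29, 16, w), (30, a, 32, 31, 13, 15, u), (30, a, 32, 31, 13, 15, w), (30, a, 32, 31, 36, 37, t)}
σ[G ≠ w]: keep tuples satisfying G ≠ w → {(3, d, 11, 2, 1, 15, u), (3, d, 11, 2, 29, 16, q), (3, d, 13, 29, 1, 15, u), (3, d, 13, 29, 29, 16, q), (3, k, 16, 13, 1, 15, u), (3, k, 16, 13, 29, 16, q), (3, m, 15, 32, 1, 15, u), (3, m, 15, 32, 29, 16, q), (3, q, 16, 26, 1, 15, u), (3, q, 16, 26, 29, 16, q), (3, r, 1, 15, 1, 15, u), (3, r, 1, 15, 29, 16, q), (3, u, 16, 4, 1, 15, u), (3, u, 16, 4, 29, 16, q), (30, a, 32, 31, 13, 15, u), (30, a, 32, 31, 36, 37, t)}
σ[D ≤ 19]: keep tuples satisfying D ≤ 19 → {(3, d, 11, 2, 1, 15, u), (3, d, 13, 29, 1, 15, u), (3, k, 16, 13, 1, 15, u), (3, m, 15, 32, 1, 15, u), (3, q, 16, 26, 1, 15, u), (3, r, 1, 15, 1, 15, u), (3, u, 16, 4, 1, 15, u), (30, a, 32, 31, 13, 15, u)}
Keep only column(s) E, G (6 duplicate(s) eliminated): {(3, u), (30, u)}
Set union of the two operands is {(10, q), (16, r), (2, p), (20, y), (3, u), (30, u), (32, r), (8, a), (8, s)}.
Keep only column(s) G, E: {(a, 8), (p, 2), (q, 10), (r, 16), (r, 32), (s, 8), (u, 3), (u, 30), (y, 20)}

{(a, 8), (p, 2), (q, 10), (r, 16), (r, 32), (s, 8), (u, 3), (u, 30), (y, 20)}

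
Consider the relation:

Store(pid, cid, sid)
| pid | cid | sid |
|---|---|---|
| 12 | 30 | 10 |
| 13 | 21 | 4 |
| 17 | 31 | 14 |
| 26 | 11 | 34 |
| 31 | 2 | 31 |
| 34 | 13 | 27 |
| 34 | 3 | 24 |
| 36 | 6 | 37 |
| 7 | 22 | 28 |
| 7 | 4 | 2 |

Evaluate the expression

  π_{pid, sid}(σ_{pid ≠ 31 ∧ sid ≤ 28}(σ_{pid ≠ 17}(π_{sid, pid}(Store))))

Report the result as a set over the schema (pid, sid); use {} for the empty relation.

Keep only column(s) sid, pid: {(10, 12), (14, 17), (2, 7), (24, 34), (27, 34), (28, 7), (31, 31), (34, 26), (37, 36), (4, 13)}
Apply σ_{pid ≠ 17}; surviving tuples: {(10, 12), (2, 7), (24, 34), (27, 34), (28, 7), (31, 31), (34, 26), (37, 36), (4, 13)}
Apply σ_{pid ≠ 31 ∧ sid ≤ 28}; surviving tuples: {(10, 12), (2, 7), (24, 34), (27, 34), (28, 7), (4, 13)}
Keep only column(s) pid, sid: {(12, 10), (13, 4), (34, 24), (34, 27), (7, 2), (7, 28)}

{(12, 10), (13, 4), (34, 24), (34, 27), (7, 2), (7, 28)}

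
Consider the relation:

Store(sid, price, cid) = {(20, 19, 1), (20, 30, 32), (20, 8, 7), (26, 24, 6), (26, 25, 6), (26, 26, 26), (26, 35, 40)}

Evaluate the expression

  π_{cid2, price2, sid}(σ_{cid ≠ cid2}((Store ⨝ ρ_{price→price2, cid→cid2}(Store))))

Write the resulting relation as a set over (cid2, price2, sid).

{(1, 19, 20), (26, 26, 26), (32, 30, 20), (40, 35, 26), (6, 24, 26), (6, 25, 26), (7, 8, 20)}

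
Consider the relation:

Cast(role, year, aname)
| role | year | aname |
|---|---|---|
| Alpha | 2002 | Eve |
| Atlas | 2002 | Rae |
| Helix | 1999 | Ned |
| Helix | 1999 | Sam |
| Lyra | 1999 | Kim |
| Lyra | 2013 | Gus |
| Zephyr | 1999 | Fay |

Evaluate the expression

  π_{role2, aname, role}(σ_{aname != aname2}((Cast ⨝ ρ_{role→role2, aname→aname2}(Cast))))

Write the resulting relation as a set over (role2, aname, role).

{(Alpha, Rae, Atlas), (Atlas, Eve, Alpha), (Helix, Fay, Zephyr), (Helix, Kim, Lyra), (Helix, Ned, Helix), (Helix, Sam, Helix), (Lyra, Fay, Zephyr), (Lyra, Ned, Helix), (Lyra, Sam, Helix), (Zephyr, Kim, Lyra), (Zephyr, Ned, Helix), (Zephyr, Sam, Helix)}

ρ[role→role2, aname→aname2]: schema becomes (role2, year, aname2); tuples unchanged.
Joining Cast and ρ_{role→role2, aname→aname2}(Cast) on year yields {(Alpha, 2002, Eve, Alpha, Eve), (Alpha, 2002, Eve, Atlas, Rae), (Atlas, 2002, Rae, Alpha, Eve), (Atlas, 2002, Rae, Atlas, Rae), (Helix, 1999, Ned, Helix, Ned), (Helix, 1999, Ned, Helix, Sam), (Helix, 1999, Ned, Lyra, Kim), (Helix, 1999, Ned, Zephyr, Fay), (Helix, 1999, Sam, Helix, Ned), (Helix, 1999, Sam, Helix, Sam), (Helix, 1999, Sam, Lyra, Kim), (Helix, 1999, Sam, Zephyr, Fay), (Lyra, 1999, Kim, Helix, Ned), (Lyra, 1999, Kim, Helix, Sam), (Lyra, 1999, Kim, Lyra, Kim), (Lyra, 1999, Kim, Zephyr, Fay), (Lyra, 2013, Gus, Lyra, Gus), (Zephyr, 1999, Fay, Helix, Ned), (Zephyr, 1999, Fay, Helix, Sam), (Zephyr, 1999, Fay, Lyra, Kim), (Zephyr, 1999, Fay, Zephyr, Fay)}.
Filtering on aname != aname2 leaves {(Alpha, 2002, Eve, Atlas, Rae), (Atlas, 2002, Rae, Alpha, Eve), (Helix, 1999, Ned, Helix, Sam), (Helix, 1999, Ned, Lyra, Kim), (Helix, 1999, Ned, Zephyr, Fay), (Helix, 1999, Sam, Helix, Ned), (Helix, 1999, Sam, Lyra, Kim), (Helix, 1999, Sam, Zephyr, Fay), (Lyra, 1999, Kim, Helix, Ned), (Lyra, 1999, Kim, Helix, Sam), (Lyra, 1999, Kim, Zephyr, Fay), (Zephyr, 1999, Fay, Helix, Ned), (Zephyr, 1999, Fay, Helix, Sam), (Zephyr, 1999, Fay, Lyra, Kim)}.
π_{role2, aname, role} gives {(Alpha, Rae, Atlas), (Atlas, Eve, Alpha), (Helix, Fay, Zephyr), (Helix, Kim, Lyra), (Helix, Ned, Helix), (Helix, Sam, Helix), (Lyra, Fay, Zephyr), (Lyra, Ned, Helix), (Lyra, Sam, Helix), (Zephyr, Kim, Lyra), (Zephyr, Ned, Helix), (Zephyr, Sam, Helix)} (2 duplicate(s) eliminated).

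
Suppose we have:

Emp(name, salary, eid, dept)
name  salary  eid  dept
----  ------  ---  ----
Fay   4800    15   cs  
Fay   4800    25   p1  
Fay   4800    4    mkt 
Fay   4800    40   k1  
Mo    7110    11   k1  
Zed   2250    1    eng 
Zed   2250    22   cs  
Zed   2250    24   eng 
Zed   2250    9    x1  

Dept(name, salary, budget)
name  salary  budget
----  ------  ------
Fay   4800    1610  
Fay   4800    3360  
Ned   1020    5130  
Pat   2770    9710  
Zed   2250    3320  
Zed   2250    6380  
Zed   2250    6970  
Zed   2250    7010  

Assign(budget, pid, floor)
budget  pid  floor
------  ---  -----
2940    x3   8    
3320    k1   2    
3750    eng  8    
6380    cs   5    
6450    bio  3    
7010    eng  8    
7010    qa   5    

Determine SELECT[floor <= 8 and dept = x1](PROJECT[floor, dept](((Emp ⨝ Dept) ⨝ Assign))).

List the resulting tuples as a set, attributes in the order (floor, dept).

Natural join on name, salary: {(Fay, 4800, 15, cs, 1610), (Fay, 4800, 15, cs, 3360), (Fay, 4800, 25, p1, 1610), (Fay, 4800, 25, p1, 3360), (Fay, 4800, 4, mkt, 1610), (Fay, 4800, 4, mkt, 3360), (Fay, 4800, 40, k1, 1610), (Fay, 4800, 40, k1, 3360), (Zed, 2250, 1, eng, 3320), (Zed, 2250, 1, eng, 6380), (Zed, 2250, 1, eng, 6970), (Zed, 2250, 1, eng, 7010), (Zed, 2250, 22, cs, 3320), (Zed, 2250, 22, cs, 6380), (Zed, 2250, 22, cs, 6970), (Zed, 2250, 22, cs, 7010), (Zed, 2250, 24, eng, 3320), (Zed, 2250, 24, eng, 6380), (Zed, 2250, 24, eng, 6970), (Zed, 2250, 24, eng, 7010), (Zed, 2250, 9, x1, 3320), (Zed, 2250, 9, x1, 6380), (Zed, 2250, 9, x1, 6970), (Zed, 2250, 9, x1, 7010)}
Natural join on budget: {(Zed, 2250, 1, eng, 3320, k1, 2), (Zed, 2250, 1, eng, 6380, cs, 5), (Zed, 2250, 1, eng, 7010, eng, 8), (Zed, 2250, 1, eng, 7010, qa, 5), (Zed, 2250, 22, cs, 3320, k1, 2), (Zed, 2250, 22, cs, 6380, cs, 5), (Zed, 2250, 22, cs, 7010, eng, 8), (Zed, 2250, 22, cs, 7010, qa, 5), (Zed, 2250, 24, eng, 3320, k1, 2), (Zed, 2250, 24, eng, 6380, cs, 5), (Zed, 2250, 24, eng, 7010, eng, 8), (Zed, 2250, 24, eng, 7010, qa, 5), (Zed, 2250, 9, x1, 3320, k1, 2), (Zed, 2250, 9, x1, 6380, cs, 5), (Zed, 2250, 9, x1, 7010, eng, 8), (Zed, 2250, 9, x1, 7010, qa, 5)}
Keep only column(s) floor, dept (7 duplicate(s) eliminated): {(2, cs), (2, eng), (2, x1), (5, cs), (5, eng), (5, x1), (8, cs), (8, eng), (8, x1)}
Selection floor <= 8 and dept = x1: {(2, x1), (5, x1), (8, x1)}

{(2, x1), (5, x1), (8, x1)}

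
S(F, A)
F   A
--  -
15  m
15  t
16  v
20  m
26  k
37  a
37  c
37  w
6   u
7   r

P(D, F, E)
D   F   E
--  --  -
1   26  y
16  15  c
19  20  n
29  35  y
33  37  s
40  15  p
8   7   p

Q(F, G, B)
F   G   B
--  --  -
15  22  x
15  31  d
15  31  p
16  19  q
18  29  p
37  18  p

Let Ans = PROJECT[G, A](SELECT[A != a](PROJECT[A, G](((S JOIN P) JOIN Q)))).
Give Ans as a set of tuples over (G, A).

{(18, c), (18, w), (22, m), (22, t), (31, m), (31, t)}

S ⋈ P (natural join on F): {(15, m, 16, c), (15, m, 40, p), (15, t, 16, c), (15, t, 40, p), (20, m, 19, n), (26, k, 1, y), (37, a, 33, s), (37, c, 33, s), (37, w, 33, s), (7, r, 8, p)}
(S JOIN P) ⋈ Q (natural join on F): {(15, m, 16, c, 22, x), (15, m, 16, c, 31, d), (15, m, 16, c, 31, p), (15, m, 40, p, 22, x), (15, m, 40, p, 31, d), (15, m, 40, p, 31, p), (15, t, 16, c, 22, x), (15, t, 16, c, 31, d), (15, t, 16, c, 31, p), (15, t, 40, p, 22, x), (15, t, 40, p, 31, d), (15, t, 40, p, 31, p), (37, a, 33, s, 18, p), (37, c, 33, s, 18, p), (37, w, 33, s, 18, p)}
Projecting to A, G (8 duplicate(s) eliminated): {(a, 18), (c, 18), (m, 22), (m, 31), (t, 22), (t, 31), (w, 18)}
Selection A != a: {(c, 18), (m, 22), (m, 31), (t, 22), (t, 31), (w, 18)}
Projecting to G, A: {(18, c), (18, w), (22, m), (22, t), (31, m), (31, t)}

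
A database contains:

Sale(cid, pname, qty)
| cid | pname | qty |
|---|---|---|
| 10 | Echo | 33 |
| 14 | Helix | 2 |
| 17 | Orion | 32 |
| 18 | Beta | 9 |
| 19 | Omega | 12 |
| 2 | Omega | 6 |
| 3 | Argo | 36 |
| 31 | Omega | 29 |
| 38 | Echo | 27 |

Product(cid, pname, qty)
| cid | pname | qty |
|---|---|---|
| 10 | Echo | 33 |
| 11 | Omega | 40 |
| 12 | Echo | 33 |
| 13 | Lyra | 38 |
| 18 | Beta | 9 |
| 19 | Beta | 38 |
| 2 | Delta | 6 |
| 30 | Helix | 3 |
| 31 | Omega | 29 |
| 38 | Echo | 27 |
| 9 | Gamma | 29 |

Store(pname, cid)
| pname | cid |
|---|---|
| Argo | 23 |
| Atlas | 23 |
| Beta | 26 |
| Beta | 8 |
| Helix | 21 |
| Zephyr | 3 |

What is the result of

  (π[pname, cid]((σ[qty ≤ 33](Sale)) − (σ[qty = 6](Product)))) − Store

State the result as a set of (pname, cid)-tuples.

{(Beta, 18), (Echo, 10), (Echo, 38), (Helix, 14), (Omega, 19), (Omega, 2), (Omega, 31), (Orion, 17)}

Apply σ_{qty ≤ 33}; surviving tuples: {(10, Echo, 33), (14, Helix, 2), (17, Orion, 32), (18, Beta, 9), (19, Omega, 12), (2, Omega, 6), (31, Omega, 29), (38, Echo, 27)}
Apply σ_{qty = 6}; surviving tuples: {(2, Delta, 6)}
Set difference of the two operands is {(10, Echo, 33), (14, Helix, 2), (17, Orion, 32), (18, Beta, 9), (19, Omega, 12), (2, Omega, 6), (31, Omega, 29), (38, Echo, 27)}.
Projecting to pname, cid: {(Beta, 18), (Echo, 10), (Echo, 38), (Helix, 14), (Omega, 19), (Omega, 2), (Omega, 31), (Orion, 17)}
Set difference of the two operands is {(Beta, 18), (Echo, 10), (Echo, 38), (Helix, 14), (Omega, 19), (Omega, 2), (Omega, 31), (Orion, 17)}.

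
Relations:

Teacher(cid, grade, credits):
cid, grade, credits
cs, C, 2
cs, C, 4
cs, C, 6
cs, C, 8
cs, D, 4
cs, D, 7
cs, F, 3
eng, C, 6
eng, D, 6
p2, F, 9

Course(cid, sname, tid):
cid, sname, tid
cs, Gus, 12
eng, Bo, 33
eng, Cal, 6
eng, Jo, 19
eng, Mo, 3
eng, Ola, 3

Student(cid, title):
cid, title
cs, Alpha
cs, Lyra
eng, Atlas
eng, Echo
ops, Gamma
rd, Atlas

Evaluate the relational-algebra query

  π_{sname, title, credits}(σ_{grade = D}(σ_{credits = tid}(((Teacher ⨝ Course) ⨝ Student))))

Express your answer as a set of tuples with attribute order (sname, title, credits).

Natural join on cid: {(cs, C, 2, Gus, 12), (cs, C, 4, Gus, 12), (cs, C, 6, Gus, 12), (cs, C, 8, Gus, 12), (cs, D, 4, Gus, 12), (cs, D, 7, Gus, 12), (cs, F, 3, Gus, 12), (eng, C, 6, Bo, 33), (eng, C, 6, Cal, 6), (eng, C, 6, Jo, 19), (eng, C, 6, Mo, 3), (eng, C, 6, Ola, 3), (eng, D, 6, Bo, 33), (eng, D, 6, Cal, 6), (eng, D, 6, Jo, 19), (eng, D, 6, Mo, 3), (eng, D, 6, Ola, 3)}
Natural join on cid: {(cs, C, 2, Gus, 12, Alpha), (cs, C, 2, Gus, 12, Lyra), (cs, C, 4, Gus, 12, Alpha), (cs, C, 4, Gus, 12, Lyra), (cs, C, 6, Gus, 12, Alpha), (cs, C, 6, Gus, 12, Lyra), (cs, C, 8, Gus, 12, Alpha), (cs, C, 8, Gus, 12, Lyra), (cs, D, 4, Gus, 12, Alpha), (cs, D, 4, Gus, 12, Lyra), (cs, D, 7, Gus, 12, Alpha), (cs, D, 7, Gus, 12, Lyra), (cs, F, 3, Gus, 12, Alpha), (cs, F, 3, Gus, 12, Lyra), (eng, C, 6, Bo, 33, Atlas), (eng, C, 6, Bo, 33, Echo), (eng, C, 6, Cal, 6, Atlas), (eng, C, 6, Cal, 6, Echo), (eng, C, 6, Jo, 19, Atlas), (eng, C, 6, Jo, 19, Echo), (eng, C, 6, Mo, 3, Atlas), (eng, C, 6, Mo, 3, Echo), (eng, C, 6, Ola, 3, Atlas), (eng, C, 6, Ola, 3, Echo), (eng, D, 6, Bo, 33, Atlas), (eng, D, 6, Bo, 33, Echo), (eng, D, 6, Cal, 6, Atlas), (eng, D, 6, Cal, 6, Echo), (eng, D, 6, Jo, 19, Atlas), (eng, D, 6, Jo, 19, Echo), (eng, D, 6, Mo, 3, Atlas), (eng, D, 6, Mo, 3, Echo), (eng, D, 6, Ola, 3, Atlas), (eng, D, 6, Ola, 3, Echo)}
Selection credits = tid: {(eng, C, 6, Cal, 6, Atlas), (eng, C, 6, Cal, 6, Echo), (eng, D, 6, Cal, 6, Atlas), (eng, D, 6, Cal, 6, Echo)}
Selection grade = D: {(eng, D, 6, Cal, 6, Atlas), (eng, D, 6, Cal, 6, Echo)}
π_{sname, title, credits} gives {(Cal, Atlas, 6), (Cal, Echo, 6)}.

{(Cal, Atlas, 6), (Cal, Echo, 6)}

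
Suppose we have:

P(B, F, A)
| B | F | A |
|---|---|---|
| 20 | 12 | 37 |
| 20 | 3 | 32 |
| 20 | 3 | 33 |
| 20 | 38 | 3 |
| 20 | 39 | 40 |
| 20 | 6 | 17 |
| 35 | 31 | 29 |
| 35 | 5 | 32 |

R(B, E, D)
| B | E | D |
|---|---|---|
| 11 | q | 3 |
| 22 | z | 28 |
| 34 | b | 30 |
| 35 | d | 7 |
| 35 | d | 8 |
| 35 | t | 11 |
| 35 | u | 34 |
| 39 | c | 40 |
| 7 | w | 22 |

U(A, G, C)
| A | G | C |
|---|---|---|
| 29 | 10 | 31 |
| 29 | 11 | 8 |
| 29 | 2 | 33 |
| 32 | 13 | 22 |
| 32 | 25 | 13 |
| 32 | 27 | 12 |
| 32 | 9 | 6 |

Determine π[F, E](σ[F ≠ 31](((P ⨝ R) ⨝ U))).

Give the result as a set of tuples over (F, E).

Natural join on B: {(35, 31, 29, d, 7), (35, 31, 29, d, 8), (35, 31, 29, t, 11), (35, 31, 29, u, 34), (35, 5, 32, d, 7), (35, 5, 32, d, 8), (35, 5, 32, t, 11), (35, 5, 32, u, 34)}
Natural join on A: {(35, 31, 29, d, 7, 10, 31), (35, 31, 29, d, 7, 11, 8), (35, 31, 29, d, 7, 2, 33), (35, 31, 29, d, 8, 10, 31), (35, 31, 29, d, 8, 11, 8), (35, 31, 29, d, 8, 2, 33), (35, 31, 29, t, 11, 10, 31), (35, 31, 29, t, 11, 11, 8), (35, 31, 29, t, 11, 2, 33), (35, 31, 29, u, 34, 10, 31), (35, 31, 29, u, 34, 11, 8), (35, 31, 29, u, 34, 2, 33), (35, 5, 32, d, 7, 13, 22), (35, 5, 32, d, 7, 25, 13), (35, 5, 32, d, 7, 27, 12), (35, 5, 32, d, 7, 9, 6), (35, 5, 32, d, 8, 13, 22), (35, 5, 32, d, 8, 25, 13), (35, 5, 32, d, 8, 27, 12), (35, 5, 32, d, 8, 9, 6), (35, 5, 32, t, 11, 13, 22), (35, 5, 32, t, 11, 25, 13), (35, 5, 32, t, 11, 27, 12), (35, 5, 32, t, 11, 9, 6), (35, 5, 32, u, 34, 13, 22), (35, 5, 32, u, 34, 25, 13), (35, 5, 32, u, 34, 27, 12), (35, 5, 32, u, 34, 9, 6)}
Selection F ≠ 31: {(35, 5, 32, d, 7, 13, 22), (35, 5, 32, d, 7, 25, 13), (35, 5, 32, d, 7, 27, 12), (35, 5, 32, d, 7, 9, 6), (35, 5, 32, d, 8, 13, 22), (35, 5, 32, d, 8, 25, 13), (35, 5, 32, d, 8, 27, 12), (35, 5, 32, d, 8, 9, 6), (35, 5, 32, t, 11, 13, 22), (35, 5, 32, t, 11, 25, 13), (35, 5, 32, t, 11, 27, 12), (35, 5, 32, t, 11, 9, 6), (35, 5, 32, u, 34, 13, 22), (35, 5, 32, u, 34, 25, 13), (35, 5, 32, u, 34, 27, 12), (35, 5, 32, u, 34, 9, 6)}
Keep only column(s) F, E (13 duplicate(s) eliminated): {(5, d), (5, t), (5, u)}

{(5, d), (5, t), (5, u)}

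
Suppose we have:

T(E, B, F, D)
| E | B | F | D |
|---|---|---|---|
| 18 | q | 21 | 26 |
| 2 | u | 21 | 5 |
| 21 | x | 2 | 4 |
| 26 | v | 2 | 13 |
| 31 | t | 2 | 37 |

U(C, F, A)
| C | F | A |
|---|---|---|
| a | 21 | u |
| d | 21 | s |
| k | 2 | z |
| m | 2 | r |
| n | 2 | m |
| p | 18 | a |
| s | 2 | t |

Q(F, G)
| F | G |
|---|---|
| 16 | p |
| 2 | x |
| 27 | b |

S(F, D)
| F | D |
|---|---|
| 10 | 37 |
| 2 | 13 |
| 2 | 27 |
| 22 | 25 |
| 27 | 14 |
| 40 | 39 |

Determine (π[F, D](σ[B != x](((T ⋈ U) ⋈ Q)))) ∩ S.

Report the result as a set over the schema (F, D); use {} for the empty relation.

{(2, 13)}

Natural join on F: {(18, q, 21, 26, a, u), (18, q, 21, 26, d, s), (2, u, 21, 5, a, u), (2, u, 21, 5, d, s), (21, x, 2, 4, k, z), (21, x, 2, 4, m, r), (21, x, 2, 4, n, m), (21, x, 2, 4, s, t), (26, v, 2, 13, k, z), (26, v, 2, 13, m, r), (26, v, 2, 13, n, m), (26, v, 2, 13, s, t), (31, t, 2, 37, k, z), (31, t, 2, 37, m, r), (31, t, 2, 37, n, m), (31, t, 2, 37, s, t)}
Natural join on F: {(21, x, 2, 4, k, z, x), (21, x, 2, 4, m, r, x), (21, x, 2, 4, n, m, x), (21, x, 2, 4, s, t, x), (26, v, 2, 13, k, z, x), (26, v, 2, 13, m, r, x), (26, v, 2, 13, n, m, x), (26, v, 2, 13, s, t, x), (31, t, 2, 37, k, z, x), (31, t, 2, 37, m, r, x), (31, t, 2, 37, n, m, x), (31, t, 2, 37, s, t, x)}
Filtering on B != x leaves {(26, v, 2, 13, k, z, x), (26, v, 2, 13, m, r, x), (26, v, 2, 13, n, m, x), (26, v, 2, 13, s, t, x), (31, t, 2, 37, k, z, x), (31, t, 2, 37, m, r, x), (31, t, 2, 37, n, m, x), (31, t, 2, 37, s, t, x)}.
Projecting to F, D (6 duplicate(s) eliminated): {(2, 13), (2, 37)}
Taking the intersection: {(2, 13)}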